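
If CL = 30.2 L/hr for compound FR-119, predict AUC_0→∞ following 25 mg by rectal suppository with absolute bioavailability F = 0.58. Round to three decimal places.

AUC_0→∞ = F × Dose / CL
        = 0.58 × 25 / 30.2 = 0.480132 mg/L·hr

AUC = 0.480 mg/L·hr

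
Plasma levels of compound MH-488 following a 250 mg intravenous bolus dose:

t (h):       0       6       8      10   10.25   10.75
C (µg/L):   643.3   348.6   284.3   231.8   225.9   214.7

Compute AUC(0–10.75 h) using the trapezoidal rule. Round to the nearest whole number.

AUC = 4292 µg/L·h

Trapezoidal AUC_0→10.75:
  [0→6]: (643.3+348.6)/2 × 6 = 2975.7
  [6→8]: (348.6+284.3)/2 × 2 = 632.9
  [8→10]: (284.3+231.8)/2 × 2 = 516.1
  [10→10.25]: (231.8+225.9)/2 × 0.25 = 57.2125
  [10.25→10.75]: (225.9+214.7)/2 × 0.5 = 110.15
  Sum = 4292.0625 µg/L·h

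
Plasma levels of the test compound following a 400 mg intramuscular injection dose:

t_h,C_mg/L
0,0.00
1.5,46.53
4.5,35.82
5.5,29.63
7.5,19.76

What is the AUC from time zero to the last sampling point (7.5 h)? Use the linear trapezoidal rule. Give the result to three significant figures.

AUC = 241 mg/L·h

Trapezoidal AUC_0→7.5:
  [0→1.5]: (0.00+46.53)/2 × 1.5 = 34.8975
  [1.5→4.5]: (46.53+35.82)/2 × 3 = 123.525
  [4.5→5.5]: (35.82+29.63)/2 × 1 = 32.725
  [5.5→7.5]: (29.63+19.76)/2 × 2 = 49.39
  Sum = 240.5375 mg/L·h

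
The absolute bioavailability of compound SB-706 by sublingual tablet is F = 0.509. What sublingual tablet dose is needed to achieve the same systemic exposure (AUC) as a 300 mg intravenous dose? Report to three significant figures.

For equal systemic exposure: F × D_ev = D_iv
D_ev = D_iv / F = 300 / 0.509 = 589.391 mg

D_sublingual = 589 mg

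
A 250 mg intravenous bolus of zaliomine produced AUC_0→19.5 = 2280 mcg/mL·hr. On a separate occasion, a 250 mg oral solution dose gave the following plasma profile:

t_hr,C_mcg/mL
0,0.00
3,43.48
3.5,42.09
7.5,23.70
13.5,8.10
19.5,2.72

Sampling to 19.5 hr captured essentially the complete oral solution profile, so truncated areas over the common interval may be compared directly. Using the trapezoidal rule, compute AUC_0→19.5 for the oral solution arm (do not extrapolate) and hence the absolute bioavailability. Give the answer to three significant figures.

Trapezoidal AUC_0→19.5 (oral solution):
  [0→3]: (0.00+43.48)/2 × 3 = 65.22
  [3→3.5]: (43.48+42.09)/2 × 0.5 = 21.3925
  [3.5→7.5]: (42.09+23.70)/2 × 4 = 131.58
  [7.5→13.5]: (23.70+8.10)/2 × 6 = 95.4
  [13.5→19.5]: (8.10+2.72)/2 × 6 = 32.46
  Sum = 346.0525 mcg/mL·hr
F = (AUC_ev/D_ev)/(AUC_iv/D_iv) = (346.0525/250)/(2280/250) = 1.38421/9.12 = 0.1518

F = 0.152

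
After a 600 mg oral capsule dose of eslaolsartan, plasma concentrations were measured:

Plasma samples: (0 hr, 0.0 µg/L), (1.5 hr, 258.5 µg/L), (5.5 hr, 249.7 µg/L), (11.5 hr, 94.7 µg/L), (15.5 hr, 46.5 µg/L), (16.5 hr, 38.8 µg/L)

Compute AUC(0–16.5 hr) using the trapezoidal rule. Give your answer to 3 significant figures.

AUC = 2570 µg/L·hr

Trapezoidal AUC_0→16.5:
  [0→1.5]: (0.0+258.5)/2 × 1.5 = 193.875
  [1.5→5.5]: (258.5+249.7)/2 × 4 = 1016.4
  [5.5→11.5]: (249.7+94.7)/2 × 6 = 1033.2
  [11.5→15.5]: (94.7+46.5)/2 × 4 = 282.4
  [15.5→16.5]: (46.5+38.8)/2 × 1 = 42.65
  Sum = 2568.525 µg/L·hr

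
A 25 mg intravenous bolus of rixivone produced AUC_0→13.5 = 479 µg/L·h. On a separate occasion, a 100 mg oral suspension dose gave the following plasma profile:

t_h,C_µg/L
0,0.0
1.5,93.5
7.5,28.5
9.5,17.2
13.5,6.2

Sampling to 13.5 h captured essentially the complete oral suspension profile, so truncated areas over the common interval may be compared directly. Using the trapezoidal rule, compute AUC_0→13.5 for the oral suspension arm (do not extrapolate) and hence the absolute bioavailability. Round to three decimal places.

Trapezoidal AUC_0→13.5 (oral suspension):
  [0→1.5]: (0.0+93.5)/2 × 1.5 = 70.125
  [1.5→7.5]: (93.5+28.5)/2 × 6 = 366.0
  [7.5→9.5]: (28.5+17.2)/2 × 2 = 45.7
  [9.5→13.5]: (17.2+6.2)/2 × 4 = 46.8
  Sum = 528.625 µg/L·h
F = (AUC_ev/D_ev)/(AUC_iv/D_iv) = (528.625/100)/(479/25) = 5.28625/19.16 = 0.2759

F = 0.276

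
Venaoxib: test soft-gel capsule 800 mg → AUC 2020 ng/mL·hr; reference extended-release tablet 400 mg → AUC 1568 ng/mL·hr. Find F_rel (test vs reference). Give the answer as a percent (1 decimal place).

F_rel = 64.4%

F_rel = (AUC_test/D_test) / (AUC_ref/D_ref)
      = (2020/800) / (1568/400)
      = 2.525 / 3.92 = 0.6441 = 64.41%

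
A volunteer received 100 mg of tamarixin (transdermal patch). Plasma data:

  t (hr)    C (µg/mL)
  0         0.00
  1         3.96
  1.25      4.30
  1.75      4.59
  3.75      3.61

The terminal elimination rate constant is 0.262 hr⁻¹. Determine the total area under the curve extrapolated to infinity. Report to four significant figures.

Trapezoidal AUC_0→3.75:
  [0→1]: (0.00+3.96)/2 × 1 = 1.98
  [1→1.25]: (3.96+4.30)/2 × 0.25 = 1.0325
  [1.25→1.75]: (4.30+4.59)/2 × 0.5 = 2.2225
  [1.75→3.75]: (4.59+3.61)/2 × 2 = 8.2
  Sum = 13.435 µg/mL·hr
Extrapolated tail: C_last / k_e = 3.61 / 0.262 = 13.779
AUC_0→∞ = 13.435 + 13.779 = 27.214 µg/mL·hr

AUC = 27.21 µg/mL·hr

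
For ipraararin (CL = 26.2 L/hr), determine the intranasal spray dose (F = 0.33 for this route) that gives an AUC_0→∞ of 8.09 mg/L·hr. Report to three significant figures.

Dose = 642 mg

Dose = CL × AUC_0→∞ / F
     = 26.2 × 8.09 / 0.33 = 642.297 mg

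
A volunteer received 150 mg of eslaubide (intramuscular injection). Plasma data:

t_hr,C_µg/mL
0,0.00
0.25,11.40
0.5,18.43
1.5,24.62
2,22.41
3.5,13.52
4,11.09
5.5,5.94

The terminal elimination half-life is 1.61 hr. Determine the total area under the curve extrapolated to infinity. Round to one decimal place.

AUC = 98.1 µg/mL·hr

Trapezoidal AUC_0→5.5:
  [0→0.25]: (0.00+11.40)/2 × 0.25 = 1.425
  [0.25→0.5]: (11.40+18.43)/2 × 0.25 = 3.72875
  [0.5→1.5]: (18.43+24.62)/2 × 1 = 21.525
  [1.5→2]: (24.62+22.41)/2 × 0.5 = 11.7575
  [2→3.5]: (22.41+13.52)/2 × 1.5 = 26.9475
  [3.5→4]: (13.52+11.09)/2 × 0.5 = 6.1525
  [4→5.5]: (11.09+5.94)/2 × 1.5 = 12.7725
  Sum = 84.30875 µg/mL·hr
k_e = ln2 / t½ = 0.693147 / 1.61 = 0.4305 hr^-1
Extrapolated tail: C_last / k_e = 5.94 / 0.4305 = 13.798
AUC_0→∞ = 84.30875 + 13.798 = 98.10675 µg/mL·hr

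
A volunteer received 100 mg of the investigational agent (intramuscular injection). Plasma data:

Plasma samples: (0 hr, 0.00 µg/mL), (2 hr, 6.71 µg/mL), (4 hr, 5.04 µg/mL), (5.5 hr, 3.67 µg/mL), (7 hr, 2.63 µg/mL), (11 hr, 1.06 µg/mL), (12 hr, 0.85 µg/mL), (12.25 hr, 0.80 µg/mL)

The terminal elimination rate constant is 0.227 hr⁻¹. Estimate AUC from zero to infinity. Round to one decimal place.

AUC = 41.8 µg/mL·hr

Trapezoidal AUC_0→12.25:
  [0→2]: (0.00+6.71)/2 × 2 = 6.71
  [2→4]: (6.71+5.04)/2 × 2 = 11.75
  [4→5.5]: (5.04+3.67)/2 × 1.5 = 6.5325
  [5.5→7]: (3.67+2.63)/2 × 1.5 = 4.725
  [7→11]: (2.63+1.06)/2 × 4 = 7.38
  [11→12]: (1.06+0.85)/2 × 1 = 0.955
  [12→12.25]: (0.85+0.80)/2 × 0.25 = 0.20625
  Sum = 38.25875 µg/mL·hr
Extrapolated tail: C_last / k_e = 0.80 / 0.227 = 3.524
AUC_0→∞ = 38.25875 + 3.524 = 41.78275 µg/mL·hr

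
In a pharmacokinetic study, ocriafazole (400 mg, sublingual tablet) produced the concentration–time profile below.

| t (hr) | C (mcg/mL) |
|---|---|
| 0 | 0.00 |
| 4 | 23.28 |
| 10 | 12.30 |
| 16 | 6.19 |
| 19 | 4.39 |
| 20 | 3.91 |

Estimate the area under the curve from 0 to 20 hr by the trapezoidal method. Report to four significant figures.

Trapezoidal AUC_0→20:
  [0→4]: (0.00+23.28)/2 × 4 = 46.56
  [4→10]: (23.28+12.30)/2 × 6 = 106.74
  [10→16]: (12.30+6.19)/2 × 6 = 55.47
  [16→19]: (6.19+4.39)/2 × 3 = 15.87
  [19→20]: (4.39+3.91)/2 × 1 = 4.15
  Sum = 228.79 mcg/mL·hr

AUC = 228.8 mcg/mL·hr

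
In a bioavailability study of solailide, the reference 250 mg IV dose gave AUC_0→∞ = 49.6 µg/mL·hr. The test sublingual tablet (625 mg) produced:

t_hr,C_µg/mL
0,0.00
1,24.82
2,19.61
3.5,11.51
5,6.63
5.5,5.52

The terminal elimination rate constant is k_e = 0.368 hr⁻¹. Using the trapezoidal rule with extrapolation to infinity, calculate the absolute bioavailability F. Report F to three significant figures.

Trapezoidal AUC_0→5.5 (sublingual tablet):
  [0→1]: (0.00+24.82)/2 × 1 = 12.41
  [1→2]: (24.82+19.61)/2 × 1 = 22.215
  [2→3.5]: (19.61+11.51)/2 × 1.5 = 23.34
  [3.5→5]: (11.51+6.63)/2 × 1.5 = 13.605
  [5→5.5]: (6.63+5.52)/2 × 0.5 = 3.0375
  Sum = 74.6075 µg/mL·hr
Tail: C_last/k_e = 5.52/0.368 = 15.000
AUC_0→∞ (sublingual tablet) = 74.6075 + 15.000 = 89.6075 µg/mL·hr
F = (AUC_ev/D_ev)/(AUC_iv/D_iv) = (89.6075/625)/(49.6/250) = 0.143372/0.1984 = 0.7226

F = 0.723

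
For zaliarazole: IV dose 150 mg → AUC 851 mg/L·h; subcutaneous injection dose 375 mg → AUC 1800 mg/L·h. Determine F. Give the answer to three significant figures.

F = (AUC_ev / D_ev) / (AUC_iv / D_iv)
  = (1800/375) / (851/150)
  = 4.8 / 5.67333 = 0.8461

F = 0.846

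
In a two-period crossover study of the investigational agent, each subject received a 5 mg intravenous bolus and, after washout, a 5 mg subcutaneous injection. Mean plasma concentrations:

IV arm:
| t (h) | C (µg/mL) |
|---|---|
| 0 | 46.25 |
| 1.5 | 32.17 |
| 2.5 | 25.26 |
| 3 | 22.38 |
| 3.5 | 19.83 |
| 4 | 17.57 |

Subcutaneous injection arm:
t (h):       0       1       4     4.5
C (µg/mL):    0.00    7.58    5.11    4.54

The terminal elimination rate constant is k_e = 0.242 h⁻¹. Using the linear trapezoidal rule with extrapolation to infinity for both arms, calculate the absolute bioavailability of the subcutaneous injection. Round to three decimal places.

Trapezoidal AUC_0→4 (IV):
  [0→1.5]: (46.25+32.17)/2 × 1.5 = 58.815
  [1.5→2.5]: (32.17+25.26)/2 × 1 = 28.715
  [2.5→3]: (25.26+22.38)/2 × 0.5 = 11.91
  [3→3.5]: (22.38+19.83)/2 × 0.5 = 10.5525
  [3.5→4]: (19.83+17.57)/2 × 0.5 = 9.35
  Sum = 119.3425 µg/mL·h
IV tail: 17.57/0.242 = 72.603; AUC_iv,0→∞ = 119.3425 + 72.603 = 191.9455 µg/mL·h
Trapezoidal AUC_0→4.5 (subcutaneous injection):
  [0→1]: (0.00+7.58)/2 × 1 = 3.79
  [1→4]: (7.58+5.11)/2 × 3 = 19.035
  [4→4.5]: (5.11+4.54)/2 × 0.5 = 2.4125
  Sum = 25.2375 µg/mL·h
subcutaneous injection tail: 4.54/0.242 = 18.760; AUC_ev,0→∞ = 25.2375 + 18.760 = 43.9975 µg/mL·h
F = (AUC_ev/D_ev)/(AUC_iv/D_iv) = (43.9975/5)/(191.9455/5) = 8.7995/38.3891 = 0.2292

F = 0.229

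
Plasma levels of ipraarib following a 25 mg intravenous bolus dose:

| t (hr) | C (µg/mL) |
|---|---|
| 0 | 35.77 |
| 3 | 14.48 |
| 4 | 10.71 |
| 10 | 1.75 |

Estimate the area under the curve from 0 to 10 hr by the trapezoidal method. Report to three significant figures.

Trapezoidal AUC_0→10:
  [0→3]: (35.77+14.48)/2 × 3 = 75.375
  [3→4]: (14.48+10.71)/2 × 1 = 12.595
  [4→10]: (10.71+1.75)/2 × 6 = 37.38
  Sum = 125.35 µg/mL·hr

AUC = 125 µg/mL·hr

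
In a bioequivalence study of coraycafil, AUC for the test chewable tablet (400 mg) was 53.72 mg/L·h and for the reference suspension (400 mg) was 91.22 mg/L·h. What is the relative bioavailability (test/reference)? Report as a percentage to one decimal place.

F_rel = 58.9%

F_rel = (AUC_test/D_test) / (AUC_ref/D_ref)
      = (53.72/400) / (91.22/400)
      = 0.1343 / 0.22805 = 0.5889 = 58.89%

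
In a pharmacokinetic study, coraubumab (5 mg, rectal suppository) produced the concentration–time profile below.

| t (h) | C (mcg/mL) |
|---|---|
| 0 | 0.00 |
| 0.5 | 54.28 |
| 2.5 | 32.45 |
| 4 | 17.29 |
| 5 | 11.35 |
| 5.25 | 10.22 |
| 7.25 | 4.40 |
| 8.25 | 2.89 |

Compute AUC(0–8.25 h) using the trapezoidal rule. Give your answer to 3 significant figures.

Trapezoidal AUC_0→8.25:
  [0→0.5]: (0.00+54.28)/2 × 0.5 = 13.57
  [0.5→2.5]: (54.28+32.45)/2 × 2 = 86.73
  [2.5→4]: (32.45+17.29)/2 × 1.5 = 37.305
  [4→5]: (17.29+11.35)/2 × 1 = 14.32
  [5→5.25]: (11.35+10.22)/2 × 0.25 = 2.69625
  [5.25→7.25]: (10.22+4.40)/2 × 2 = 14.62
  [7.25→8.25]: (4.40+2.89)/2 × 1 = 3.645
  Sum = 172.88625 mcg/mL·h

AUC = 173 mcg/mL·h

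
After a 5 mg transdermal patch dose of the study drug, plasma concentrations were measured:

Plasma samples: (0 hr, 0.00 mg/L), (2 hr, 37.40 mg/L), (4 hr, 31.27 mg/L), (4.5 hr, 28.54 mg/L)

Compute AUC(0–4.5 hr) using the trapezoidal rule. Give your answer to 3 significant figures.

Trapezoidal AUC_0→4.5:
  [0→2]: (0.00+37.40)/2 × 2 = 37.4
  [2→4]: (37.40+31.27)/2 × 2 = 68.67
  [4→4.5]: (31.27+28.54)/2 × 0.5 = 14.9525
  Sum = 121.0225 mg/L·hr

AUC = 121 mg/L·hr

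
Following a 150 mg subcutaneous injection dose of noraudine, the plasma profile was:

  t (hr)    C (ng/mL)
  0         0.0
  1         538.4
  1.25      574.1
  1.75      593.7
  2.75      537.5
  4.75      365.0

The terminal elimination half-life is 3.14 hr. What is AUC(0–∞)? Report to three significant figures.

Trapezoidal AUC_0→4.75:
  [0→1]: (0.0+538.4)/2 × 1 = 269.2
  [1→1.25]: (538.4+574.1)/2 × 0.25 = 139.0625
  [1.25→1.75]: (574.1+593.7)/2 × 0.5 = 291.95
  [1.75→2.75]: (593.7+537.5)/2 × 1 = 565.6
  [2.75→4.75]: (537.5+365.0)/2 × 2 = 902.5
  Sum = 2168.3125 ng/mL·hr
k_e = ln2 / t½ = 0.693147 / 3.14 = 0.2207 hr^-1
Extrapolated tail: C_last / k_e = 365.0 / 0.2207 = 1653.829
AUC_0→∞ = 2168.3125 + 1653.829 = 3822.1415 ng/mL·hr

AUC = 3820 ng/mL·hr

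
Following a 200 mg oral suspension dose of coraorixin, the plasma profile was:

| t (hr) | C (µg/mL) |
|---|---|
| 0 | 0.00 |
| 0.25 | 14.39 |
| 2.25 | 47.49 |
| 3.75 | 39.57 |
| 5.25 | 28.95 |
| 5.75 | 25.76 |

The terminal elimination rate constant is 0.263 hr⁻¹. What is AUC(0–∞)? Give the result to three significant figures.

AUC = 292 µg/mL·hr

Trapezoidal AUC_0→5.75:
  [0→0.25]: (0.00+14.39)/2 × 0.25 = 1.79875
  [0.25→2.25]: (14.39+47.49)/2 × 2 = 61.88
  [2.25→3.75]: (47.49+39.57)/2 × 1.5 = 65.295
  [3.75→5.25]: (39.57+28.95)/2 × 1.5 = 51.39
  [5.25→5.75]: (28.95+25.76)/2 × 0.5 = 13.6775
  Sum = 194.04125 µg/mL·hr
Extrapolated tail: C_last / k_e = 25.76 / 0.263 = 97.947
AUC_0→∞ = 194.04125 + 97.947 = 291.98825 µg/mL·hr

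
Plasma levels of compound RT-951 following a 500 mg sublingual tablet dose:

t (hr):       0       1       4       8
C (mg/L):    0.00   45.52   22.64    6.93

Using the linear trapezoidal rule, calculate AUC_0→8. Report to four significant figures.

Trapezoidal AUC_0→8:
  [0→1]: (0.00+45.52)/2 × 1 = 22.76
  [1→4]: (45.52+22.64)/2 × 3 = 102.24
  [4→8]: (22.64+6.93)/2 × 4 = 59.14
  Sum = 184.14 mg/L·hr

AUC = 184.1 mg/L·hr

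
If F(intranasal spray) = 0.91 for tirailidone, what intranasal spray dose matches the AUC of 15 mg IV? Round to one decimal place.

For equal systemic exposure: F × D_ev = D_iv
D_ev = D_iv / F = 15 / 0.91 = 16.4835 mg

D_intranasal = 16.5 mg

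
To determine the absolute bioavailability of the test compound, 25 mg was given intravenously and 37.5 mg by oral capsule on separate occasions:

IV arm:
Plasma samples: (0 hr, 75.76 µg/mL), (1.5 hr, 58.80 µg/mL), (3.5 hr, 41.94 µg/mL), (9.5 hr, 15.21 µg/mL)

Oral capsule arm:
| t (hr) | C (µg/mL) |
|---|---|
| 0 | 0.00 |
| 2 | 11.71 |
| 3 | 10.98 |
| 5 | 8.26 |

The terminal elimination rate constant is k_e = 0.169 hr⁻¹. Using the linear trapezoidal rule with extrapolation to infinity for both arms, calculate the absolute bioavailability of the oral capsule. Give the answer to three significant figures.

Trapezoidal AUC_0→9.5 (IV):
  [0→1.5]: (75.76+58.80)/2 × 1.5 = 100.92
  [1.5→3.5]: (58.80+41.94)/2 × 2 = 100.74
  [3.5→9.5]: (41.94+15.21)/2 × 6 = 171.45
  Sum = 373.11 µg/mL·hr
IV tail: 15.21/0.169 = 90.000; AUC_iv,0→∞ = 373.11 + 90.000 = 463.11 µg/mL·hr
Trapezoidal AUC_0→5 (oral capsule):
  [0→2]: (0.00+11.71)/2 × 2 = 11.71
  [2→3]: (11.71+10.98)/2 × 1 = 11.345
  [3→5]: (10.98+8.26)/2 × 2 = 19.24
  Sum = 42.295 µg/mL·hr
oral capsule tail: 8.26/0.169 = 48.876; AUC_ev,0→∞ = 42.295 + 48.876 = 91.171 µg/mL·hr
F = (AUC_ev/D_ev)/(AUC_iv/D_iv) = (91.171/37.5)/(463.11/25) = 2.43123/18.5244 = 0.1312

F = 0.131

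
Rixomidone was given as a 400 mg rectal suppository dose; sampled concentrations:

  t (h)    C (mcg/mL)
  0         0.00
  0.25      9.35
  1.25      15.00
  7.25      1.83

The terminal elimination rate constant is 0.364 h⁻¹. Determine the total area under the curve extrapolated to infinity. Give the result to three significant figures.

AUC = 68.9 mcg/mL·h

Trapezoidal AUC_0→7.25:
  [0→0.25]: (0.00+9.35)/2 × 0.25 = 1.16875
  [0.25→1.25]: (9.35+15.00)/2 × 1 = 12.175
  [1.25→7.25]: (15.00+1.83)/2 × 6 = 50.49
  Sum = 63.83375 mcg/mL·h
Extrapolated tail: C_last / k_e = 1.83 / 0.364 = 5.027
AUC_0→∞ = 63.83375 + 5.027 = 68.86075 mcg/mL·h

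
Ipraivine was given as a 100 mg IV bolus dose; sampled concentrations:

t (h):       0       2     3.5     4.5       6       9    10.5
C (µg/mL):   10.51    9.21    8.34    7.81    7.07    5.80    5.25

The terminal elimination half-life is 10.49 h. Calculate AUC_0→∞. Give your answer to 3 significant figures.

AUC = 159 µg/mL·h

Trapezoidal AUC_0→10.5:
  [0→2]: (10.51+9.21)/2 × 2 = 19.72
  [2→3.5]: (9.21+8.34)/2 × 1.5 = 13.1625
  [3.5→4.5]: (8.34+7.81)/2 × 1 = 8.075
  [4.5→6]: (7.81+7.07)/2 × 1.5 = 11.16
  [6→9]: (7.07+5.80)/2 × 3 = 19.305
  [9→10.5]: (5.80+5.25)/2 × 1.5 = 8.2875
  Sum = 79.71 µg/mL·h
k_e = ln2 / t½ = 0.693147 / 10.49 = 0.0661 h^-1
Extrapolated tail: C_last / k_e = 5.25 / 0.0661 = 79.425
AUC_0→∞ = 79.71 + 79.425 = 159.135 µg/mL·h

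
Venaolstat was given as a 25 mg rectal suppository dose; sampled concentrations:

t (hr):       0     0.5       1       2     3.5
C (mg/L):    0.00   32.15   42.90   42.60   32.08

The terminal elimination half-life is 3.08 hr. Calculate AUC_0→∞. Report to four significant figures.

Trapezoidal AUC_0→3.5:
  [0→0.5]: (0.00+32.15)/2 × 0.5 = 8.0375
  [0.5→1]: (32.15+42.90)/2 × 0.5 = 18.7625
  [1→2]: (42.90+42.60)/2 × 1 = 42.75
  [2→3.5]: (42.60+32.08)/2 × 1.5 = 56.01
  Sum = 125.56 mg/L·hr
k_e = ln2 / t½ = 0.693147 / 3.08 = 0.2250 hr^-1
Extrapolated tail: C_last / k_e = 32.08 / 0.225 = 142.578
AUC_0→∞ = 125.56 + 142.578 = 268.138 mg/L·hr

AUC = 268.1 mg/L·hr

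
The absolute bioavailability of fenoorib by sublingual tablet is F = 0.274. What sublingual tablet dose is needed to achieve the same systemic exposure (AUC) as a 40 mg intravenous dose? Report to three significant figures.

For equal systemic exposure: F × D_ev = D_iv
D_ev = D_iv / F = 40 / 0.274 = 145.985 mg

D_sublingual = 146 mg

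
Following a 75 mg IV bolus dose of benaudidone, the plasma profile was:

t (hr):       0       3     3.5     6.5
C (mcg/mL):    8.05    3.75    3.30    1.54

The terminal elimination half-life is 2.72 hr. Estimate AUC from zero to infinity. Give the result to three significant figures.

AUC = 32.8 mcg/mL·hr

Trapezoidal AUC_0→6.5:
  [0→3]: (8.05+3.75)/2 × 3 = 17.7
  [3→3.5]: (3.75+3.30)/2 × 0.5 = 1.7625
  [3.5→6.5]: (3.30+1.54)/2 × 3 = 7.26
  Sum = 26.7225 mcg/mL·hr
k_e = ln2 / t½ = 0.693147 / 2.72 = 0.2548 hr^-1
Extrapolated tail: C_last / k_e = 1.54 / 0.2548 = 6.044
AUC_0→∞ = 26.7225 + 6.044 = 32.7665 mcg/mL·hr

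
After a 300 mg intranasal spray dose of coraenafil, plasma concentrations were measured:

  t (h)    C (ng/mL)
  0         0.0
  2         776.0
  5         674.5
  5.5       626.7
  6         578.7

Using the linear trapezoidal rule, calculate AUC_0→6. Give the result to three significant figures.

Trapezoidal AUC_0→6:
  [0→2]: (0.0+776.0)/2 × 2 = 776.0
  [2→5]: (776.0+674.5)/2 × 3 = 2175.75
  [5→5.5]: (674.5+626.7)/2 × 0.5 = 325.3
  [5.5→6]: (626.7+578.7)/2 × 0.5 = 301.35
  Sum = 3578.4 ng/mL·h

AUC = 3580 ng/mL·h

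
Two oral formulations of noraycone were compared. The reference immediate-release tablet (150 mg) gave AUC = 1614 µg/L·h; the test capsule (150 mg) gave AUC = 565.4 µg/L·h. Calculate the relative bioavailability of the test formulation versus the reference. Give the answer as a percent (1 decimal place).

F_rel = (AUC_test/D_test) / (AUC_ref/D_ref)
      = (565.4/150) / (1614/150)
      = 3.76933 / 10.76 = 0.3503 = 35.03%

F_rel = 35.0%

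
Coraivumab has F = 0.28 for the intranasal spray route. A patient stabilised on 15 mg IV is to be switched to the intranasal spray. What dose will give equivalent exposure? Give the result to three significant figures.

For equal systemic exposure: F × D_ev = D_iv
D_ev = D_iv / F = 15 / 0.28 = 53.5714 mg

D_intranasal = 53.6 mg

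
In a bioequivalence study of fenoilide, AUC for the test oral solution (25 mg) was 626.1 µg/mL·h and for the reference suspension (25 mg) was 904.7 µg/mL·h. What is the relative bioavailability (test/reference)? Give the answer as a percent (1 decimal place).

F_rel = (AUC_test/D_test) / (AUC_ref/D_ref)
      = (626.1/25) / (904.7/25)
      = 25.044 / 36.188 = 0.6921 = 69.21%

F_rel = 69.2%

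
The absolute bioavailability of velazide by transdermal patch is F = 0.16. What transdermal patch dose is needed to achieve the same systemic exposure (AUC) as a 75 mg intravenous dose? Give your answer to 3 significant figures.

For equal systemic exposure: F × D_ev = D_iv
D_ev = D_iv / F = 75 / 0.16 = 468.75 mg

D_transdermal = 469 mg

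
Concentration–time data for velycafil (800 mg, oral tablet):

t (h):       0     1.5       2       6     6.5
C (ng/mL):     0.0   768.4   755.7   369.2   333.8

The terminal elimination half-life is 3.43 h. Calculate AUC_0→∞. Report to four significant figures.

Trapezoidal AUC_0→6.5:
  [0→1.5]: (0.0+768.4)/2 × 1.5 = 576.3
  [1.5→2]: (768.4+755.7)/2 × 0.5 = 381.025
  [2→6]: (755.7+369.2)/2 × 4 = 2249.8
  [6→6.5]: (369.2+333.8)/2 × 0.5 = 175.75
  Sum = 3382.875 ng/mL·h
k_e = ln2 / t½ = 0.693147 / 3.43 = 0.2021 h^-1
Extrapolated tail: C_last / k_e = 333.8 / 0.2021 = 1651.658
AUC_0→∞ = 3382.875 + 1651.658 = 5034.533 ng/mL·h

AUC = 5035 ng/mL·h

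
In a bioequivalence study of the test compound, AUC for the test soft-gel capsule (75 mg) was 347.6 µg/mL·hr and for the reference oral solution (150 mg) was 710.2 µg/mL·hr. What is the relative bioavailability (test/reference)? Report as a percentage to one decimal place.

F_rel = 97.9%

F_rel = (AUC_test/D_test) / (AUC_ref/D_ref)
      = (347.6/75) / (710.2/150)
      = 4.63467 / 4.73467 = 0.9789 = 97.89%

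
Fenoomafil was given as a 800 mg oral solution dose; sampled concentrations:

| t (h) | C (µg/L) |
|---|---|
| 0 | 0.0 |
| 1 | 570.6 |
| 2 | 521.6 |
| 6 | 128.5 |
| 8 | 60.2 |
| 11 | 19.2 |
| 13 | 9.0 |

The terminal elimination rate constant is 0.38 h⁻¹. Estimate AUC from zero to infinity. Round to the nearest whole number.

Trapezoidal AUC_0→13:
  [0→1]: (0.0+570.6)/2 × 1 = 285.3
  [1→2]: (570.6+521.6)/2 × 1 = 546.1
  [2→6]: (521.6+128.5)/2 × 4 = 1300.2
  [6→8]: (128.5+60.2)/2 × 2 = 188.7
  [8→11]: (60.2+19.2)/2 × 3 = 119.1
  [11→13]: (19.2+9.0)/2 × 2 = 28.2
  Sum = 2467.6 µg/L·h
Extrapolated tail: C_last / k_e = 9.0 / 0.38 = 23.684
AUC_0→∞ = 2467.6 + 23.684 = 2491.284 µg/L·h

AUC = 2491 µg/L·h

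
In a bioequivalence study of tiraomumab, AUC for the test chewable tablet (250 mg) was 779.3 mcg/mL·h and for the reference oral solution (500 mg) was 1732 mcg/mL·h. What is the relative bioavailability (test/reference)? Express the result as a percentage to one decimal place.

F_rel = 90.0%

F_rel = (AUC_test/D_test) / (AUC_ref/D_ref)
      = (779.3/250) / (1732/500)
      = 3.1172 / 3.464 = 0.8999 = 89.99%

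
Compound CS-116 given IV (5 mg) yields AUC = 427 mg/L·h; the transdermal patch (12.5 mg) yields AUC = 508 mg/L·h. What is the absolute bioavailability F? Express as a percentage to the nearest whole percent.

F = 48%

F = (AUC_ev / D_ev) / (AUC_iv / D_iv)
  = (508/12.5) / (427/5)
  = 40.64 / 85.4 = 0.4759
  = 47.59%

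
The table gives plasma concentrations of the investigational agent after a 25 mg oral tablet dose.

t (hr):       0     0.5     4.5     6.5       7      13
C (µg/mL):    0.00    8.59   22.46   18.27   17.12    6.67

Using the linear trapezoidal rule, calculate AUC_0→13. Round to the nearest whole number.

Trapezoidal AUC_0→13:
  [0→0.5]: (0.00+8.59)/2 × 0.5 = 2.1475
  [0.5→4.5]: (8.59+22.46)/2 × 4 = 62.1
  [4.5→6.5]: (22.46+18.27)/2 × 2 = 40.73
  [6.5→7]: (18.27+17.12)/2 × 0.5 = 8.8475
  [7→13]: (17.12+6.67)/2 × 6 = 71.37
  Sum = 185.195 µg/mL·hr

AUC = 185 µg/mL·hr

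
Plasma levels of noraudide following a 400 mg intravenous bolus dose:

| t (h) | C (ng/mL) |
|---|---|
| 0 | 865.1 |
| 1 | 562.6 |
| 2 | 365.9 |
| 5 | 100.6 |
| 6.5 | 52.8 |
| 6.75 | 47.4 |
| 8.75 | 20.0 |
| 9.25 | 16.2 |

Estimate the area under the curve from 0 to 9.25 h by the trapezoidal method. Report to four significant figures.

Trapezoidal AUC_0→9.25:
  [0→1]: (865.1+562.6)/2 × 1 = 713.85
  [1→2]: (562.6+365.9)/2 × 1 = 464.25
  [2→5]: (365.9+100.6)/2 × 3 = 699.75
  [5→6.5]: (100.6+52.8)/2 × 1.5 = 115.05
  [6.5→6.75]: (52.8+47.4)/2 × 0.25 = 12.525
  [6.75→8.75]: (47.4+20.0)/2 × 2 = 67.4
  [8.75→9.25]: (20.0+16.2)/2 × 0.5 = 9.05
  Sum = 2081.875 ng/mL·h

AUC = 2082 ng/mL·h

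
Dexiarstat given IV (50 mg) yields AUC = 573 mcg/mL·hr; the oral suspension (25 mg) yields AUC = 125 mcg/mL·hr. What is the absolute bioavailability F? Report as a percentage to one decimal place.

F = (AUC_ev / D_ev) / (AUC_iv / D_iv)
  = (125/25) / (573/50)
  = 5 / 11.46 = 0.4363
  = 43.63%

F = 43.6%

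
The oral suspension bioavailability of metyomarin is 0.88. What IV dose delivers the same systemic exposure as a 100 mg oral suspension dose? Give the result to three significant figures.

D_iv = 88.0 mg

Systemic exposure from an extravascular dose = F × D_ev, so the equivalent IV dose is F × D_ev.
D_iv = F × D_ev = 0.88 × 100 = 88 mg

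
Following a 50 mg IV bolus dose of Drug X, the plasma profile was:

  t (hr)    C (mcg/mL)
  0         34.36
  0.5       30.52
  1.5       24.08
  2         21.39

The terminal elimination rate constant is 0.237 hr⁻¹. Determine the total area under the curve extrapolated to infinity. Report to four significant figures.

AUC = 145.1 mcg/mL·hr

Trapezoidal AUC_0→2:
  [0→0.5]: (34.36+30.52)/2 × 0.5 = 16.22
  [0.5→1.5]: (30.52+24.08)/2 × 1 = 27.3
  [1.5→2]: (24.08+21.39)/2 × 0.5 = 11.3675
  Sum = 54.8875 mcg/mL·hr
Extrapolated tail: C_last / k_e = 21.39 / 0.237 = 90.253
AUC_0→∞ = 54.8875 + 90.253 = 145.1405 mcg/mL·hr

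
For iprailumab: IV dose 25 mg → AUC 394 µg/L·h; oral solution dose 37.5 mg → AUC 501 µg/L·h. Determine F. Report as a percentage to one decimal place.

F = (AUC_ev / D_ev) / (AUC_iv / D_iv)
  = (501/37.5) / (394/25)
  = 13.36 / 15.76 = 0.8477
  = 84.77%

F = 84.8%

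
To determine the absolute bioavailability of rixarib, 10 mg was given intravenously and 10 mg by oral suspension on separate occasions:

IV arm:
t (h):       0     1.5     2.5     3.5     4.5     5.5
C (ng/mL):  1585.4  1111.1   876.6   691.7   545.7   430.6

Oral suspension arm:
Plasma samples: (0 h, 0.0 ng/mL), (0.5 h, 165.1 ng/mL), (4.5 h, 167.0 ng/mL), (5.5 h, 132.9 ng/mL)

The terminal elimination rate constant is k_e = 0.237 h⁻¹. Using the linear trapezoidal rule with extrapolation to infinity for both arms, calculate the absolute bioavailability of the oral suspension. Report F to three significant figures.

F = 0.211

Trapezoidal AUC_0→5.5 (IV):
  [0→1.5]: (1585.4+1111.1)/2 × 1.5 = 2022.375
  [1.5→2.5]: (1111.1+876.6)/2 × 1 = 993.85
  [2.5→3.5]: (876.6+691.7)/2 × 1 = 784.15
  [3.5→4.5]: (691.7+545.7)/2 × 1 = 618.7
  [4.5→5.5]: (545.7+430.6)/2 × 1 = 488.15
  Sum = 4907.225 ng/mL·h
IV tail: 430.6/0.237 = 1816.878; AUC_iv,0→∞ = 4907.225 + 1816.878 = 6724.103 ng/mL·h
Trapezoidal AUC_0→5.5 (oral suspension):
  [0→0.5]: (0.0+165.1)/2 × 0.5 = 41.275
  [0.5→4.5]: (165.1+167.0)/2 × 4 = 664.2
  [4.5→5.5]: (167.0+132.9)/2 × 1 = 149.95
  Sum = 855.425 ng/mL·h
oral suspension tail: 132.9/0.237 = 560.759; AUC_ev,0→∞ = 855.425 + 560.759 = 1416.184 ng/mL·h
F = (AUC_ev/D_ev)/(AUC_iv/D_iv) = (1416.184/10)/(6724.103/10) = 141.6184/672.4103 = 0.2106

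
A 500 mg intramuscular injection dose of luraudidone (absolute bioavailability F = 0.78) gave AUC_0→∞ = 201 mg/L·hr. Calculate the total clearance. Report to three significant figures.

CL = 1.94 L/hr

CL = F × Dose / AUC_0→∞
   = 0.78 × 500 / 201 = 1.9403 L/hr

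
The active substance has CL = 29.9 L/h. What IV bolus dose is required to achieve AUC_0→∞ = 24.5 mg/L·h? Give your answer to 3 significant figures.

Dose = 733 mg

Dose_iv = CL × AUC_0→∞
     = 29.9 × 24.5 = 732.55 mg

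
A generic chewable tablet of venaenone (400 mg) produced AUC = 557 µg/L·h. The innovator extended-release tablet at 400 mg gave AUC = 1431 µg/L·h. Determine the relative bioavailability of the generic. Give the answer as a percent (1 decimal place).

F_rel = 38.9%

F_rel = (AUC_test/D_test) / (AUC_ref/D_ref)
      = (557/400) / (1431/400)
      = 1.3925 / 3.5775 = 0.3892 = 38.92%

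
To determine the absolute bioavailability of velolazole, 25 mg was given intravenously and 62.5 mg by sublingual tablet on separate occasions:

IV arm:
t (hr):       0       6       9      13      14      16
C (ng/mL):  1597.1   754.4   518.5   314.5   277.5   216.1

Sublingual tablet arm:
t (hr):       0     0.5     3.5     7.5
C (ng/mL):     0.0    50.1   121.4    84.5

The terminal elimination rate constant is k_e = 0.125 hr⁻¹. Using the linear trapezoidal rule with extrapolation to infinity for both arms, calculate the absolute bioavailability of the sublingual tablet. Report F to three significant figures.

F = 0.0413

Trapezoidal AUC_0→16 (IV):
  [0→6]: (1597.1+754.4)/2 × 6 = 7054.5
  [6→9]: (754.4+518.5)/2 × 3 = 1909.35
  [9→13]: (518.5+314.5)/2 × 4 = 1666.0
  [13→14]: (314.5+277.5)/2 × 1 = 296.0
  [14→16]: (277.5+216.1)/2 × 2 = 493.6
  Sum = 11419.45 ng/mL·hr
IV tail: 216.1/0.125 = 1728.800; AUC_iv,0→∞ = 11419.45 + 1728.800 = 13148.25 ng/mL·hr
Trapezoidal AUC_0→7.5 (sublingual tablet):
  [0→0.5]: (0.0+50.1)/2 × 0.5 = 12.525
  [0.5→3.5]: (50.1+121.4)/2 × 3 = 257.25
  [3.5→7.5]: (121.4+84.5)/2 × 4 = 411.8
  Sum = 681.575 ng/mL·hr
sublingual tablet tail: 84.5/0.125 = 676.000; AUC_ev,0→∞ = 681.575 + 676.000 = 1357.575 ng/mL·hr
F = (AUC_ev/D_ev)/(AUC_iv/D_iv) = (1357.575/62.5)/(13148.25/25) = 21.7212/525.93 = 0.0413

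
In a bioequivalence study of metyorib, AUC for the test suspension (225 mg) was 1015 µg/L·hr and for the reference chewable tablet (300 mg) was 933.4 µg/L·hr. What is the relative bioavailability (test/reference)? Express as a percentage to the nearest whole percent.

F_rel = 145%

F_rel = (AUC_test/D_test) / (AUC_ref/D_ref)
      = (1015/225) / (933.4/300)
      = 4.51111 / 3.11133 = 1.4499 = 144.99%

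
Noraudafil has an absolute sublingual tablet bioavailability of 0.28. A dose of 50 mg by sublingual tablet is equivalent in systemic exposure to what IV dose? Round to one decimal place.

Systemic exposure from an extravascular dose = F × D_ev, so the equivalent IV dose is F × D_ev.
D_iv = F × D_ev = 0.28 × 50 = 14 mg

D_iv = 14.0 mg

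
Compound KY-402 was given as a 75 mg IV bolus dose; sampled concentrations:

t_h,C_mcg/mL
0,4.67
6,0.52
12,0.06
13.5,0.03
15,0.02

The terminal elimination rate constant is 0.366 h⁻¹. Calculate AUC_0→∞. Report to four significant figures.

AUC = 17.47 mcg/mL·h

Trapezoidal AUC_0→15:
  [0→6]: (4.67+0.52)/2 × 6 = 15.57
  [6→12]: (0.52+0.06)/2 × 6 = 1.74
  [12→13.5]: (0.06+0.03)/2 × 1.5 = 0.0675
  [13.5→15]: (0.03+0.02)/2 × 1.5 = 0.0375
  Sum = 17.415 mcg/mL·h
Extrapolated tail: C_last / k_e = 0.02 / 0.366 = 0.055
AUC_0→∞ = 17.415 + 0.055 = 17.47 mcg/mL·h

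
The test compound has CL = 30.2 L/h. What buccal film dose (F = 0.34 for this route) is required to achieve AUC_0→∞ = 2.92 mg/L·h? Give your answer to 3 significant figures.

Dose = 259 mg

Dose = CL × AUC_0→∞ / F
     = 30.2 × 2.92 / 0.34 = 259.365 mg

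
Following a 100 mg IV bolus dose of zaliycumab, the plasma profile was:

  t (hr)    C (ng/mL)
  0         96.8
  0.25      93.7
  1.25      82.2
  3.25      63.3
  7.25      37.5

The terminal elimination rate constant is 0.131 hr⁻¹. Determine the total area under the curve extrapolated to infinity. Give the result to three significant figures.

Trapezoidal AUC_0→7.25:
  [0→0.25]: (96.8+93.7)/2 × 0.25 = 23.8125
  [0.25→1.25]: (93.7+82.2)/2 × 1 = 87.95
  [1.25→3.25]: (82.2+63.3)/2 × 2 = 145.5
  [3.25→7.25]: (63.3+37.5)/2 × 4 = 201.6
  Sum = 458.8625 ng/mL·hr
Extrapolated tail: C_last / k_e = 37.5 / 0.131 = 286.260
AUC_0→∞ = 458.8625 + 286.260 = 745.1225 ng/mL·hr

AUC = 745 ng/mL·hr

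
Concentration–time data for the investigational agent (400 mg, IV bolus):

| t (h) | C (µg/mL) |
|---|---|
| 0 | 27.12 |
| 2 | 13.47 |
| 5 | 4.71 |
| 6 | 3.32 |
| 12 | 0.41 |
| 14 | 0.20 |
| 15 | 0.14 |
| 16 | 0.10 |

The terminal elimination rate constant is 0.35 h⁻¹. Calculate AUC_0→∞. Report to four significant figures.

AUC = 84.25 µg/mL·h

Trapezoidal AUC_0→16:
  [0→2]: (27.12+13.47)/2 × 2 = 40.59
  [2→5]: (13.47+4.71)/2 × 3 = 27.27
  [5→6]: (4.71+3.32)/2 × 1 = 4.015
  [6→12]: (3.32+0.41)/2 × 6 = 11.19
  [12→14]: (0.41+0.20)/2 × 2 = 0.61
  [14→15]: (0.20+0.14)/2 × 1 = 0.17
  [15→16]: (0.14+0.10)/2 × 1 = 0.12
  Sum = 83.965 µg/mL·h
Extrapolated tail: C_last / k_e = 0.10 / 0.35 = 0.286
AUC_0→∞ = 83.965 + 0.286 = 84.251 µg/mL·h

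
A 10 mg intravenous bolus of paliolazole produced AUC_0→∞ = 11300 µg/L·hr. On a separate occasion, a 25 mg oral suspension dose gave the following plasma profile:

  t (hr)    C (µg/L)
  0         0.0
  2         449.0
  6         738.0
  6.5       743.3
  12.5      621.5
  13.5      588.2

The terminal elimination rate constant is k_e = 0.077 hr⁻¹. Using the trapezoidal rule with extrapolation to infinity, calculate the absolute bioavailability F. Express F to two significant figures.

Trapezoidal AUC_0→13.5 (oral suspension):
  [0→2]: (0.0+449.0)/2 × 2 = 449.0
  [2→6]: (449.0+738.0)/2 × 4 = 2374.0
  [6→6.5]: (738.0+743.3)/2 × 0.5 = 370.325
  [6.5→12.5]: (743.3+621.5)/2 × 6 = 4094.4
  [12.5→13.5]: (621.5+588.2)/2 × 1 = 604.85
  Sum = 7892.575 µg/L·hr
Tail: C_last/k_e = 588.2/0.077 = 7638.961
AUC_0→∞ (oral suspension) = 7892.575 + 7638.961 = 15531.536 µg/L·hr
F = (AUC_ev/D_ev)/(AUC_iv/D_iv) = (15531.536/25)/(11300/10) = 621.26144/1130 = 0.5498

F = 0.55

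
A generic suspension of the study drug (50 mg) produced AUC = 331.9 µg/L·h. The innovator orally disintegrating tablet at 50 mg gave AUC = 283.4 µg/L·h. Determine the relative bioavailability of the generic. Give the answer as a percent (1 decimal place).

F_rel = 117.1%

F_rel = (AUC_test/D_test) / (AUC_ref/D_ref)
      = (331.9/50) / (283.4/50)
      = 6.638 / 5.668 = 1.1711 = 117.11%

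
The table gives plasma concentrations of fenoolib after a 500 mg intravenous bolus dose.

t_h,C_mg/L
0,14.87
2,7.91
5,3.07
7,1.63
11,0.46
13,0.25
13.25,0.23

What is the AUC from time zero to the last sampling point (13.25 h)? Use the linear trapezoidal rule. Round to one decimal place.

AUC = 48.9 mg/L·h

Trapezoidal AUC_0→13.25:
  [0→2]: (14.87+7.91)/2 × 2 = 22.78
  [2→5]: (7.91+3.07)/2 × 3 = 16.47
  [5→7]: (3.07+1.63)/2 × 2 = 4.7
  [7→11]: (1.63+0.46)/2 × 4 = 4.18
  [11→13]: (0.46+0.25)/2 × 2 = 0.71
  [13→13.25]: (0.25+0.23)/2 × 0.25 = 0.06
  Sum = 48.9 mg/L·h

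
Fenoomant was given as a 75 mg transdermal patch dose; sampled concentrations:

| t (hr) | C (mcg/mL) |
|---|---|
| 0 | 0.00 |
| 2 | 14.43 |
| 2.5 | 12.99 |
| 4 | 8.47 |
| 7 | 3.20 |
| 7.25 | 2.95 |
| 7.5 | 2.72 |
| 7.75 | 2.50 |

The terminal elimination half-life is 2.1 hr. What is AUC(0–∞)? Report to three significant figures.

Trapezoidal AUC_0→7.75:
  [0→2]: (0.00+14.43)/2 × 2 = 14.43
  [2→2.5]: (14.43+12.99)/2 × 0.5 = 6.855
  [2.5→4]: (12.99+8.47)/2 × 1.5 = 16.095
  [4→7]: (8.47+3.20)/2 × 3 = 17.505
  [7→7.25]: (3.20+2.95)/2 × 0.25 = 0.76875
  [7.25→7.5]: (2.95+2.72)/2 × 0.25 = 0.70875
  [7.5→7.75]: (2.72+2.50)/2 × 0.25 = 0.6525
  Sum = 57.015 mcg/mL·hr
k_e = ln2 / t½ = 0.693147 / 2.1 = 0.3301 hr^-1
Extrapolated tail: C_last / k_e = 2.50 / 0.3301 = 7.573
AUC_0→∞ = 57.015 + 7.573 = 64.588 mcg/mL·hr

AUC = 64.6 mcg/mL·hr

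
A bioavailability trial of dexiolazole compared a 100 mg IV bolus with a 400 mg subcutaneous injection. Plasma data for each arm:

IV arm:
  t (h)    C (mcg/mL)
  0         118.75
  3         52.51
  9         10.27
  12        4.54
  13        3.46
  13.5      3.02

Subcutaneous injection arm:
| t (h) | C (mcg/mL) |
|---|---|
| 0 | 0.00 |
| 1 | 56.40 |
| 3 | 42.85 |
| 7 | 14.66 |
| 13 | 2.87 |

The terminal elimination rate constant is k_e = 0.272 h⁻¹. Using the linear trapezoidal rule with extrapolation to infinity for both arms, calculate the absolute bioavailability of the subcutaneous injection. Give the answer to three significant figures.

F = 0.158

Trapezoidal AUC_0→13.5 (IV):
  [0→3]: (118.75+52.51)/2 × 3 = 256.89
  [3→9]: (52.51+10.27)/2 × 6 = 188.34
  [9→12]: (10.27+4.54)/2 × 3 = 22.215
  [12→13]: (4.54+3.46)/2 × 1 = 4.0
  [13→13.5]: (3.46+3.02)/2 × 0.5 = 1.62
  Sum = 473.065 mcg/mL·h
IV tail: 3.02/0.272 = 11.103; AUC_iv,0→∞ = 473.065 + 11.103 = 484.168 mcg/mL·h
Trapezoidal AUC_0→13 (subcutaneous injection):
  [0→1]: (0.00+56.40)/2 × 1 = 28.2
  [1→3]: (56.40+42.85)/2 × 2 = 99.25
  [3→7]: (42.85+14.66)/2 × 4 = 115.02
  [7→13]: (14.66+2.87)/2 × 6 = 52.59
  Sum = 295.06 mcg/mL·h
subcutaneous injection tail: 2.87/0.272 = 10.551; AUC_ev,0→∞ = 295.06 + 10.551 = 305.611 mcg/mL·h
F = (AUC_ev/D_ev)/(AUC_iv/D_iv) = (305.611/400)/(484.168/100) = 0.7640275/4.84168 = 0.1578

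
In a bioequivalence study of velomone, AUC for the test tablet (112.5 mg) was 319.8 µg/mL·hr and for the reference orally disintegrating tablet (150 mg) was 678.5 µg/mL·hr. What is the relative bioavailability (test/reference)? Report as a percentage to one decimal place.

F_rel = 62.8%

F_rel = (AUC_test/D_test) / (AUC_ref/D_ref)
      = (319.8/112.5) / (678.5/150)
      = 2.84267 / 4.52333 = 0.6284 = 62.84%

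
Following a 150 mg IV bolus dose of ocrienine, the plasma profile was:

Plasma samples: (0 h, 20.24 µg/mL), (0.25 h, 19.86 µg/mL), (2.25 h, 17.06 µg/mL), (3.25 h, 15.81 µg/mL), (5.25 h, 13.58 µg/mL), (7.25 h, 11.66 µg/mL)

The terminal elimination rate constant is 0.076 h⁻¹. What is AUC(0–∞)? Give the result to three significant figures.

AUC = 266 µg/mL·h

Trapezoidal AUC_0→7.25:
  [0→0.25]: (20.24+19.86)/2 × 0.25 = 5.0125
  [0.25→2.25]: (19.86+17.06)/2 × 2 = 36.92
  [2.25→3.25]: (17.06+15.81)/2 × 1 = 16.435
  [3.25→5.25]: (15.81+13.58)/2 × 2 = 29.39
  [5.25→7.25]: (13.58+11.66)/2 × 2 = 25.24
  Sum = 112.9975 µg/mL·h
Extrapolated tail: C_last / k_e = 11.66 / 0.076 = 153.421
AUC_0→∞ = 112.9975 + 153.421 = 266.4185 µg/mL·h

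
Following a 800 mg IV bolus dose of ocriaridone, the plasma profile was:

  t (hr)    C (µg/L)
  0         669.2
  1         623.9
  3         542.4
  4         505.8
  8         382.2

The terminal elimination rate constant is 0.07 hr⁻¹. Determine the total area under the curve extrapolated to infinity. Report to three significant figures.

AUC = 9570 µg/L·hr

Trapezoidal AUC_0→8:
  [0→1]: (669.2+623.9)/2 × 1 = 646.55
  [1→3]: (623.9+542.4)/2 × 2 = 1166.3
  [3→4]: (542.4+505.8)/2 × 1 = 524.1
  [4→8]: (505.8+382.2)/2 × 4 = 1776.0
  Sum = 4112.95 µg/L·hr
Extrapolated tail: C_last / k_e = 382.2 / 0.07 = 5460.000
AUC_0→∞ = 4112.95 + 5460.000 = 9572.95 µg/L·hr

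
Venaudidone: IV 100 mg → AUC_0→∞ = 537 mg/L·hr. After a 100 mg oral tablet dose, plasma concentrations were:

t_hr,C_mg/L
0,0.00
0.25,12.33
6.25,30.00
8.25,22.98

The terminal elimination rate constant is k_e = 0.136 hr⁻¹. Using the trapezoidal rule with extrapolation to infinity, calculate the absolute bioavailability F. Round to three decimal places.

F = 0.653

Trapezoidal AUC_0→8.25 (oral tablet):
  [0→0.25]: (0.00+12.33)/2 × 0.25 = 1.54125
  [0.25→6.25]: (12.33+30.00)/2 × 6 = 126.99
  [6.25→8.25]: (30.00+22.98)/2 × 2 = 52.98
  Sum = 181.51125 mg/L·hr
Tail: C_last/k_e = 22.98/0.136 = 168.971
AUC_0→∞ (oral tablet) = 181.51125 + 168.971 = 350.48225 mg/L·hr
F = (AUC_ev/D_ev)/(AUC_iv/D_iv) = (350.48225/100)/(537/100) = 3.5048225/5.37 = 0.6527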